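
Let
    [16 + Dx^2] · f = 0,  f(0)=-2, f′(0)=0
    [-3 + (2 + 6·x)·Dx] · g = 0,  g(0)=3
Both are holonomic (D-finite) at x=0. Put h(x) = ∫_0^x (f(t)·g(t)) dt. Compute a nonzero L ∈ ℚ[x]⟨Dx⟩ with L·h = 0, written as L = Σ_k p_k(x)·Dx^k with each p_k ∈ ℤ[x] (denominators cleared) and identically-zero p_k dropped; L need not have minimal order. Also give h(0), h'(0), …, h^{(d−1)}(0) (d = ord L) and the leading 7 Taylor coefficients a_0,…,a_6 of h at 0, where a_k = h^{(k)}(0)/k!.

f: a_k = -2, 0, 16, 0, -64/3, 0, 512/45, …
g: a_k = 3, 9/2, -27/8, 81/16, -1215/128, 5103/256, -45927/1024, …
L₀ := L_f ⊗_s L_g (sym. prod.), ord ≤ 2.
Integrate: L := L₀·Dx.
L = (91 + 384·x + 576·x^2)·Dx + (-12 - 36·x)·Dx^2 + (4 + 24·x + 36·x^2)·Dx^3  (order 3).
h: a_k = 0, -6, -9/2, 73/4, 495/32, -6337/320, -2341/256, …
ICs: h(0) = 0, h′(0) = -6, h′′(0) = -9.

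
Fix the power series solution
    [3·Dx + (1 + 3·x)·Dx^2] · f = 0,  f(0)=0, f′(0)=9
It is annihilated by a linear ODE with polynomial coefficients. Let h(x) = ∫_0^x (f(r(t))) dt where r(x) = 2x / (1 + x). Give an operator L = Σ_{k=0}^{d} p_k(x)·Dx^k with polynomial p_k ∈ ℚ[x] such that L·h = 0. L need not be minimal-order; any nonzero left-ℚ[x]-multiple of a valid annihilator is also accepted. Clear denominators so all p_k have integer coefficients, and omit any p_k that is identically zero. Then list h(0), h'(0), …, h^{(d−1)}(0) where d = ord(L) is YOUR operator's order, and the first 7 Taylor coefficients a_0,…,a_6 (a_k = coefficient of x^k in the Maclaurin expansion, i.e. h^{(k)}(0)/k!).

f: a_k = 0, 9, -27/2, 27, -243/4, 729/5, -729/2, …
Change of var in L_f (x↦r) gives L₀.
h=∫h₀ ⇒ L = L₀·Dx.
L = (8 + 14·x)·Dx^2 + (1 + 8·x + 7·x^2)·Dx^3  (order 3).
h: a_k = 0, 0, 9, -24, 171/2, -360, 8403/5, …
ICs: h(0) = 0, h′(0) = 0, h′′(0) = 18.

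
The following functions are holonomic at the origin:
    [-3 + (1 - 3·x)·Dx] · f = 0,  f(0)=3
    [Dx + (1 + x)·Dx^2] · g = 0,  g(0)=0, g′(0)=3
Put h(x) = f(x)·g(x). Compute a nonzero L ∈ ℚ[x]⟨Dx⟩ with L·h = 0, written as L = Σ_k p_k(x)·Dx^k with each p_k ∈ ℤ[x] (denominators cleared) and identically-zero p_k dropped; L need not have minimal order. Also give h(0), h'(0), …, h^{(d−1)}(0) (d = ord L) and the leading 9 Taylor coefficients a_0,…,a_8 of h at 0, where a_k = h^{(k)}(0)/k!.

L = 3 + (5 + 9·x)·Dx + (-1 + 2·x + 3·x^2)·Dx^2  (order 2).
h: a_k = 0, 9, 45/2, 141/2, 837/4, 12591/20, 37743/20, 792783/140, 4756383/280, …
ICs: h(0) = 0, h′(0) = 9.

f: a_k = 3, 9, 27, 81, 243, 729, 2187, 6561, 19683, …
g: a_k = 0, 3, -3/2, 1, -3/4, 3/5, -1/2, 3/7, -3/8, …
h₀=f·g: eliminate ⇒ L₀, order ≤ 1·2.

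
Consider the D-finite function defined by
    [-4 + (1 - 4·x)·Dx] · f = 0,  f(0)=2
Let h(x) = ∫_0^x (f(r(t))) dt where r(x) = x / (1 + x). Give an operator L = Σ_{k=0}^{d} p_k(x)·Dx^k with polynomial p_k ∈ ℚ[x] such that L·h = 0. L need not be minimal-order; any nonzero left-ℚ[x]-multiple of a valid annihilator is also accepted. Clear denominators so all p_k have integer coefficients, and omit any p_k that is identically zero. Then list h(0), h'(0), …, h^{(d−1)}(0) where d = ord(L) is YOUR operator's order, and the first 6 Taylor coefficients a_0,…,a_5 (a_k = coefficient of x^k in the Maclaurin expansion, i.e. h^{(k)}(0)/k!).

L = 4·Dx + (-1 + 2·x + 3·x^2)·Dx^2  (order 2).
h: a_k = 0, 2, 4, 8, 18, 216/5, …
ICs: h(0) = 0, h′(0) = 2.

f: a_k = 2, 8, 32, 128, 512, 2048, …
Substitute x→r, Dx→(1/r')Dx; clear ⇒ L₀.
∫: right-multiply L₀ by Dx.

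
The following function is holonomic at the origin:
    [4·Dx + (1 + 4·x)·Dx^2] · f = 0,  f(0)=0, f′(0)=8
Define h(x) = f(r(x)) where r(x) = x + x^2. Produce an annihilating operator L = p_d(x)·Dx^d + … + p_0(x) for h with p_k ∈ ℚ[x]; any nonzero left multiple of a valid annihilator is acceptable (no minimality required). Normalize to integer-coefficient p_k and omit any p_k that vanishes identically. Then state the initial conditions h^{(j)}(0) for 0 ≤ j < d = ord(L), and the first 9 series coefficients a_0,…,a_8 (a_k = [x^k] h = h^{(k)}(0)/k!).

L = 2·Dx + (1 + 2·x)·Dx^2  (order 2).
h: a_k = 0, 8, -8, 32/3, -16, 128/5, -128/3, 512/7, -128, …
ICs: h(0) = 0, h′(0) = 8.

f: a_k = 0, 8, -16, 128/3, -128, 2048/5, -4096/3, 32768/7, -16384, …
Substitute x→r, Dx→(1/r')Dx; clear ⇒ L₀.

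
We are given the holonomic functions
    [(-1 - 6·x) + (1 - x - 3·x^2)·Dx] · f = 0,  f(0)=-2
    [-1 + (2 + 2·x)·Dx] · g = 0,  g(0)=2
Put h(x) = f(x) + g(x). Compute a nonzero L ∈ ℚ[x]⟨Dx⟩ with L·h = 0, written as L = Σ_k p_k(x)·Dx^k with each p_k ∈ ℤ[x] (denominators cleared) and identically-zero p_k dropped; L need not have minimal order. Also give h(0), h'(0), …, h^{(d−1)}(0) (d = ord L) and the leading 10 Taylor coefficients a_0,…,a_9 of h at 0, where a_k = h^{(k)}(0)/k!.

f: a_k = -2, -2, -8, -14, -38, -80, -194, -434, -1016, -2318, …
g: a_k = 2, 1, -1/4, 1/8, -5/64, 7/128, -21/512, 33/1024, -429/16384, 715/32768, …
Weyl lclm of L_f,L_g ⇒ L₀ (ord ≤ 2).
L = (-17 - 57·x - 135·x^2 - 90·x^3) + (33 + 134·x + 387·x^2 + 510·x^3 + 225·x^4)·Dx + (-2 - 30·x - 22·x^2 + 126·x^3 + 210·x^4 + 90·x^5)·Dx^2  (order 2).
h: a_k = 0, -1, -33/4, -111/8, -2437/64, -10233/128, -99349/512, -444383/1024, -16646573/16384, -75955509/32768, …
ICs: h(0) = 0, h′(0) = -1.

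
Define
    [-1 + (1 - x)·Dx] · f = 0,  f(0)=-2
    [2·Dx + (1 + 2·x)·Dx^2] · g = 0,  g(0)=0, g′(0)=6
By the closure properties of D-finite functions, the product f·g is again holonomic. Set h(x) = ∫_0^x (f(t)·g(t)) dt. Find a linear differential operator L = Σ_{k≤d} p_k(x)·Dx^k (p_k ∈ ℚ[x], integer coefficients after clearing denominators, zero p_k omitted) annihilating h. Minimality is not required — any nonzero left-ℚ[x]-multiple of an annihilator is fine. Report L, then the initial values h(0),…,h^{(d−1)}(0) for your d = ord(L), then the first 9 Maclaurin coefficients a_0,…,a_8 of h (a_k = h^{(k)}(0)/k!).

f: a_k = -2, -2, -2, -2, -2, -2, -2, -2, -2, …
g: a_k = 0, 6, -6, 8, -12, 96/5, -32, 384/7, -96, …
f·g: L₀ = L_f ⊗_s L_g, ord ≤ 1·2.
Integrate: L := L₀·Dx.
L = 2·Dx + 6·x·Dx^2 + (-1 - x + 2·x^2)·Dx^3  (order 3).
h: a_k = 0, 0, -6, 0, -4, 8/5, -76/15, 24/5, -333/35, …
ICs: h(0) = 0, h′(0) = 0, h′′(0) = -12.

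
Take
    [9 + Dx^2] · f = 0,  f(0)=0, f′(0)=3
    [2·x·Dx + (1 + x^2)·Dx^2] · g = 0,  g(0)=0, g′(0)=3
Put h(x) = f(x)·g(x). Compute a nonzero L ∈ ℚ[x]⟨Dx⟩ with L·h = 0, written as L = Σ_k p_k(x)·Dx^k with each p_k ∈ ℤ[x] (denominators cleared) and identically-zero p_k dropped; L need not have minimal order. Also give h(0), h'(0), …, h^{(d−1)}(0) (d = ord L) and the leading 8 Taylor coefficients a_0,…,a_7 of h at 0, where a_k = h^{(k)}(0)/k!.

f: a_k = 0, 3, 0, -9/2, 0, 81/40, 0, -243/560, …
g: a_k = 0, 3, 0, -1, 0, 3/5, 0, -3/7, …
h₀=f·g: eliminate ⇒ L₀, order ≤ 2·2.
L = (1170 + 3834·x^2 + 4779·x^4 + 2916·x^6 + 729·x^8) + (396·x + 1044·x^3 + 972·x^5 + 324·x^7)·Dx + (220 + 768·x^2 + 1026·x^4 + 648·x^6 + 162·x^8)·Dx^2 + (44·x + 116·x^3 + 108·x^5 + 36·x^7)·Dx^3 + (10 + 38·x^2 + 55·x^4 + 36·x^6 + 9·x^8)·Dx^4  (order 4).
h: a_k = 0, 0, 9, 0, -33/2, 0, 99/8, 0, …
ICs: h(0) = 0, h′(0) = 0, h′′(0) = 18, h′′′(0) = 0.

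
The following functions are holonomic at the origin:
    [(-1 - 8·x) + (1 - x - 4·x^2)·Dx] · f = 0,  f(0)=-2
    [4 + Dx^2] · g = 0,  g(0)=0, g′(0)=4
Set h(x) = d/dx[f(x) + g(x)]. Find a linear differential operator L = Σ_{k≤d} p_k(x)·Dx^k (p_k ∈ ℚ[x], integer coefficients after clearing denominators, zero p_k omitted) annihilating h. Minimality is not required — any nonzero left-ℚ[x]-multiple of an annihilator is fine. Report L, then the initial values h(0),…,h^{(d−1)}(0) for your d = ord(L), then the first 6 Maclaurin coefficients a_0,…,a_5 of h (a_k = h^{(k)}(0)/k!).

f: a_k = -2, -2, -10, -18, -58, -130, …
g: a_k = 0, 4, 0, -8/3, 0, 8/15, …
f+g: L₀ = lclm(L_f,L_g), ord ≤ 1+2.
h₀' ⇒ L via d/dx closure of L₀.
L = (1472 + 8672·x + 38224·x^2 + 28480·x^3 + 58880·x^4 + 9216·x^5 + 12288·x^6) + (-116 - 892·x + 504·x^2 + 2312·x^3 + 5920·x^4 + 10368·x^5 + 3584·x^6 + 4096·x^7)·Dx + (368 + 2168·x + 9556·x^2 + 7120·x^3 + 14720·x^4 + 2304·x^5 + 3072·x^6)·Dx^2 + (-29 - 223·x + 126·x^2 + 578·x^3 + 1480·x^4 + 2592·x^5 + 896·x^6 + 1024·x^7)·Dx^3  (order 3).
h: a_k = 2, -20, -62, -232, -1942/3, -2172, …
ICs: h(0) = 2, h′(0) = -20, h′′(0) = -124.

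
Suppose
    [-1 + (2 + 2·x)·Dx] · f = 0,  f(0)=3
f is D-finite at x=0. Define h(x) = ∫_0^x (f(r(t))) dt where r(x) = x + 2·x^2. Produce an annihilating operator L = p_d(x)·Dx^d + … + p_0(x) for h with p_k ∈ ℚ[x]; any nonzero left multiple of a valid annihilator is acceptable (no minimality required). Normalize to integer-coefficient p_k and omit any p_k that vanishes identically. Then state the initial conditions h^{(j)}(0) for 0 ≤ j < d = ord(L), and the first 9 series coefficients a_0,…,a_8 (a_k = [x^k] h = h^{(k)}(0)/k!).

L = (-1 - 4·x)·Dx + (2 + 2·x + 4·x^2)·Dx^2  (order 2).
h: a_k = 0, 3, 3/4, 7/8, -21/64, -63/640, 119/512, -81/1024, -2373/16384, …
ICs: h(0) = 0, h′(0) = 3.

f: a_k = 3, 3/2, -3/8, 3/16, -15/128, 21/256, -63/1024, 99/2048, -1287/32768, …
h₀=f(r): pull back L_f along r ⇒ L₀.
∫: right-multiply L₀ by Dx.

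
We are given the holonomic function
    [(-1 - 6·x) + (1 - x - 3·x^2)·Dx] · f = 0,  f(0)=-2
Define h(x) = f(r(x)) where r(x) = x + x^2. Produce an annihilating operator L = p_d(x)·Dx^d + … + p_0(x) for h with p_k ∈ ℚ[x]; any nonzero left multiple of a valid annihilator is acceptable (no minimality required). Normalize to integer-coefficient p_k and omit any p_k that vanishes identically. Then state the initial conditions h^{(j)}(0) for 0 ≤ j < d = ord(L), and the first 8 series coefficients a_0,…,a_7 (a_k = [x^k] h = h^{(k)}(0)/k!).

f: a_k = -2, -2, -8, -14, -38, -80, -194, -434, …
Substitute x→r, Dx→(1/r')Dx; clear ⇒ L₀.
L = (1 + 8·x + 18·x^2 + 12·x^3) + (-1 + x + 4·x^2 + 6·x^3 + 3·x^4)·Dx  (order 1).
h: a_k = -2, -2, -10, -30, -88, -274, -836, -2550, …
ICs: h(0) = -2.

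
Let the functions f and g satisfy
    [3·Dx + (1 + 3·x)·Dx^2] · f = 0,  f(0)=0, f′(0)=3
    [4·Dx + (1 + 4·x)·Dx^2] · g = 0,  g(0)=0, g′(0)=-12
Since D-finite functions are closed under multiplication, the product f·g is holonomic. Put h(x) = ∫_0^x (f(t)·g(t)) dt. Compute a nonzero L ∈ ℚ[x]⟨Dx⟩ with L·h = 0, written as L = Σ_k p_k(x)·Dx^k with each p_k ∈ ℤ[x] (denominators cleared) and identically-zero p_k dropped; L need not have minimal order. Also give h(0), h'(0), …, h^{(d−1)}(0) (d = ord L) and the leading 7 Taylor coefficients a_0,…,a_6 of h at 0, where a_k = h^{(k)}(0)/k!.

L = (600 + 4032·x + 6912·x^2)·Dx^2 + (854 + 8808·x + 30240·x^2 + 34560·x^3)·Dx^3 + (172 + 2380·x + 12312·x^2 + 28224·x^3 + 24192·x^4)·Dx^4 + (7 + 122·x + 847·x^2 + 2928·x^3 + 5040·x^4 + 3456·x^5)·Dx^5  (order 5).
h: a_k = 0, 0, 0, -12, 63/2, -408/5, 441/2, …
ICs: h(0) = 0, h′(0) = 0, h′′(0) = 0, h′′′(0) = -72, h′′′′(0) = 756.

f: a_k = 0, 3, -9/2, 9, -81/4, 243/5, -243/2, …
g: a_k = 0, -12, 24, -64, 192, -3072/5, 2048, …
Product ⇒ symmetric product L₀, ord ≤ 4.
∫: right-multiply L₀ by Dx.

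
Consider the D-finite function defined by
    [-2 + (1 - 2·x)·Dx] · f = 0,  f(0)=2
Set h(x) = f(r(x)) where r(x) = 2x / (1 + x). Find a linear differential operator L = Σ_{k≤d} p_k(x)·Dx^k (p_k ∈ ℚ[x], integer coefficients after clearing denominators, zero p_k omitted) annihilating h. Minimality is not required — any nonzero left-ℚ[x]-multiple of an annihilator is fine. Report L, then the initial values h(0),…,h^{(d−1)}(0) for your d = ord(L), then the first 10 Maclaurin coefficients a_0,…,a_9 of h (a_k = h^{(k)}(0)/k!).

L = 4 + (-1 + 2·x + 3·x^2)·Dx  (order 1).
h: a_k = 2, 8, 24, 72, 216, 648, 1944, 5832, 17496, 52488, …
ICs: h(0) = 2.

f: a_k = 2, 4, 8, 16, 32, 64, 128, 256, 512, 1024, …
f∘r: x↦r, Dx↦Dx/r' in L_f ⇒ L₀.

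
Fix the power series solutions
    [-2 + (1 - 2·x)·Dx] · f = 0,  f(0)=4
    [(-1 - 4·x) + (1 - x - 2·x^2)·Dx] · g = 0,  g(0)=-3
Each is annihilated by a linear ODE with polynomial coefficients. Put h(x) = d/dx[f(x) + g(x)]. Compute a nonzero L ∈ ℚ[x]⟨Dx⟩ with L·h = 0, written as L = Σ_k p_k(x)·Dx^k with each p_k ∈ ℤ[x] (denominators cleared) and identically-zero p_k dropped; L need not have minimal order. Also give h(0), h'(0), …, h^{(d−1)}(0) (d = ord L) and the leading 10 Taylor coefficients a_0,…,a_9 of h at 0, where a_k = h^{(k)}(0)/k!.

f: a_k = 4, 8, 16, 32, 64, 128, 256, 512, 1024, 2048, …
g: a_k = -3, -3, -9, -15, -33, -63, -129, -255, -513, -1023, …
Sum ⇒ L₀ = lclm(L_f,L_g) in ℚ(x)⟨Dx⟩.
Derive L from L₀ (diff closure).
L = 12 + (3 + 12·x)·Dx + (-1 + x + 2·x^2)·Dx^2  (order 2).
h: a_k = 5, 14, 51, 124, 325, 762, 1799, 4088, 9225, 20470, …
ICs: h(0) = 5, h′(0) = 14.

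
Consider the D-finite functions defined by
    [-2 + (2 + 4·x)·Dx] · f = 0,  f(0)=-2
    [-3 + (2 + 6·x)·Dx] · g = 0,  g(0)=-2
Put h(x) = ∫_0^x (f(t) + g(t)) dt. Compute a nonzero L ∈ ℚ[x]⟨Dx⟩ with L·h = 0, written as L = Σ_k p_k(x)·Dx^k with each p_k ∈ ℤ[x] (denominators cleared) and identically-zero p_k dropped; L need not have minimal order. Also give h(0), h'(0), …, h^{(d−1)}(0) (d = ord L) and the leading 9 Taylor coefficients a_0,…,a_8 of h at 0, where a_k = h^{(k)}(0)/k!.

L = -3·Dx + (5 + 12·x)·Dx^2 + (2 + 10·x + 12·x^2)·Dx^3  (order 3).
h: a_k = 0, -4, -5/2, 13/12, -35/32, 97/64, -1925/768, 2379/512, -76395/8192, …
ICs: h(0) = 0, h′(0) = -4, h′′(0) = -5.

f: a_k = -2, -2, 1, -1, 5/4, -7/4, 21/8, -33/8, 429/64, …
g: a_k = -2, -3, 9/4, -27/8, 405/64, -1701/128, 15309/512, -72171/1024, 2814669/16384, …
Weyl lclm of L_f,L_g ⇒ L₀ (ord ≤ 2).
∫: right-multiply L₀ by Dx.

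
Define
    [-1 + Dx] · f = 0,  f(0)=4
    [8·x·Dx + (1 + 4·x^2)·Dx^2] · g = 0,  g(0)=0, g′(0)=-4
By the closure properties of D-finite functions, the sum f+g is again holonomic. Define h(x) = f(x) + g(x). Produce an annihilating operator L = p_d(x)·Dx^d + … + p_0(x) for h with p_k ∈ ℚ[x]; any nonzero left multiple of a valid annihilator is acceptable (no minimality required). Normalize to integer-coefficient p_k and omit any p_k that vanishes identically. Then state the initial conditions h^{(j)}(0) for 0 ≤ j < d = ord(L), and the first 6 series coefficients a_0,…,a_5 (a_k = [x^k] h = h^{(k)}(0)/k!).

L = (8 - 8·x - 96·x^2 - 32·x^3)·Dx + (-9 + 88·x^2 - 16·x^4)·Dx^2 + (1 + 8·x + 8·x^2 + 32·x^3 + 16·x^4)·Dx^3  (order 3).
h: a_k = 4, 0, 2, 6, 1/6, -383/30, …
ICs: h(0) = 4, h′(0) = 0, h′′(0) = 4.

f: a_k = 4, 4, 2, 2/3, 1/6, 1/30, …
g: a_k = 0, -4, 0, 16/3, 0, -64/5, …
f+g: L₀ = lclm(L_f,L_g), ord ≤ 1+2.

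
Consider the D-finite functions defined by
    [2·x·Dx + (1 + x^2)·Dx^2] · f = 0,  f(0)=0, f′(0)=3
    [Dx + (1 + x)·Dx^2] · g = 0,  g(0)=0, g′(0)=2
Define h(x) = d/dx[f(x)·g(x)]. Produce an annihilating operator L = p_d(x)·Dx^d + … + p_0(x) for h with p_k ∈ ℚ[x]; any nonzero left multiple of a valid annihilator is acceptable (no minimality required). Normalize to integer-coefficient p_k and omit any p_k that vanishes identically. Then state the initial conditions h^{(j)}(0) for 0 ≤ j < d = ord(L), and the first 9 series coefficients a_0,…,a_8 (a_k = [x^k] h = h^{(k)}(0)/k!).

L = (24 + 44·x + 80·x^2 + 156·x^3 + 120·x^4 + 52·x^5 + 4·x^7) + (18 + 124·x + 308·x^2 + 484·x^3 + 544·x^4 + 372·x^5 + 140·x^6 + 12·x^7 + 14·x^8)·Dx + (12 + 64·x + 192·x^2 + 312·x^3 + 360·x^4 + 312·x^5 + 192·x^6 + 72·x^7 + 12·x^8 + 8·x^9)·Dx^2 + (5 + 18·x + 37·x^2 + 56·x^3 + 66·x^4 + 60·x^5 + 42·x^6 + 24·x^7 + 9·x^8 + 2·x^9 + x^10)·Dx^3  (order 3).
h: a_k = 0, 12, -9, 0, -5/2, 52/5, -77/10, 0, -363/140, …
ICs: h(0) = 0, h′(0) = 12, h′′(0) = -18.

f: a_k = 0, 3, 0, -1, 0, 3/5, 0, -3/7, 0, …
g: a_k = 0, 2, -1, 2/3, -1/2, 2/5, -1/3, 2/7, -1/4, …
L₀ := L_f ⊗_s L_g (sym. prod.), ord ≤ 4.
Derive L from L₀ (diff closure).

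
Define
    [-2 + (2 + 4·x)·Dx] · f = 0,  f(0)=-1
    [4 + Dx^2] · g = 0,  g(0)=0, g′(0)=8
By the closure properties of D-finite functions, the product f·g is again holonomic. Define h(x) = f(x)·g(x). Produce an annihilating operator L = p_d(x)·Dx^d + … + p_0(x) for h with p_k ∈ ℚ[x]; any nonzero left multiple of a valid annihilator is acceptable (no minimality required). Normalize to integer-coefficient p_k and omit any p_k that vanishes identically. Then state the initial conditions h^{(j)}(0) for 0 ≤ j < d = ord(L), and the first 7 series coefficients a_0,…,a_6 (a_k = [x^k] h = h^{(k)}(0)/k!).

f: a_k = -1, -1, 1/2, -1/2, 5/8, -7/8, 21/16, …
g: a_k = 0, 8, 0, -16/3, 0, 16/15, 0, …
Sym-product of L_f,L_g gives L₀ (≤ ord 2).
L = (7 + 16·x + 16·x^2) + (-2 - 4·x)·Dx + (1 + 4·x + 4·x^2)·Dx^2  (order 2).
h: a_k = 0, -8, -8, 28/3, 4/3, 19/15, -27/5, …
ICs: h(0) = 0, h′(0) = -8.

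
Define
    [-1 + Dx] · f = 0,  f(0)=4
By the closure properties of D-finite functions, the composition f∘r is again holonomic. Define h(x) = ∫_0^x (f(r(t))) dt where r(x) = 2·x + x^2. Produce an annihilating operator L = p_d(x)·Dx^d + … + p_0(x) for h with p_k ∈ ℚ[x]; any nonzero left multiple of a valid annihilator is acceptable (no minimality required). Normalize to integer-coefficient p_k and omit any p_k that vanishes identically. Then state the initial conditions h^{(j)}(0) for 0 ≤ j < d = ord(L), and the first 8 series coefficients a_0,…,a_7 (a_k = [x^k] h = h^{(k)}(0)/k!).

f: a_k = 4, 4, 2, 2/3, 1/6, 1/30, 1/180, 1/1260, …
Substitute x→r, Dx→(1/r')Dx; clear ⇒ L₀.
h=∫h₀ ⇒ L = L₀·Dx.
L = (-2 - 2·x)·Dx + Dx^2  (order 2).
h: a_k = 0, 4, 4, 4, 10/3, 38/15, 26/15, 346/315, …
ICs: h(0) = 0, h′(0) = 4.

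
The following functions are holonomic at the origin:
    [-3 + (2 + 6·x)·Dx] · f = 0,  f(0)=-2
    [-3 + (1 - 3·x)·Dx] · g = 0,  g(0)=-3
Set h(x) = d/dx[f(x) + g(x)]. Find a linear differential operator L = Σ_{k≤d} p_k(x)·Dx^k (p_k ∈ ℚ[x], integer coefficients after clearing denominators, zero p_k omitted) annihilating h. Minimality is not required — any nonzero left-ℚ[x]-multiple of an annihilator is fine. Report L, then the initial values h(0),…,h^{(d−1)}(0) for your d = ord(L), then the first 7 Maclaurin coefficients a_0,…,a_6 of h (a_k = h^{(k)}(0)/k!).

f: a_k = -2, -3, 9/4, -27/8, 405/64, -1701/128, 15309/512, …
g: a_k = -3, -9, -27, -81, -243, -729, -2187, …
Sum ⇒ L₀ = lclm(L_f,L_g) in ℚ(x)⟨Dx⟩.
Differentiate: ansatz ord ≤ ord L₀ ⇒ L.
L = (-162 - 162·x) + (-63 - 486·x - 567·x^2)·Dx + (10 + 18·x - 90·x^2 - 162·x^3)·Dx^2  (order 2).
h: a_k = -12, -99/2, -2025/8, -15147/16, -475065/128, -3313305/256, -47534445/1024, …
ICs: h(0) = -12, h′(0) = -99/2.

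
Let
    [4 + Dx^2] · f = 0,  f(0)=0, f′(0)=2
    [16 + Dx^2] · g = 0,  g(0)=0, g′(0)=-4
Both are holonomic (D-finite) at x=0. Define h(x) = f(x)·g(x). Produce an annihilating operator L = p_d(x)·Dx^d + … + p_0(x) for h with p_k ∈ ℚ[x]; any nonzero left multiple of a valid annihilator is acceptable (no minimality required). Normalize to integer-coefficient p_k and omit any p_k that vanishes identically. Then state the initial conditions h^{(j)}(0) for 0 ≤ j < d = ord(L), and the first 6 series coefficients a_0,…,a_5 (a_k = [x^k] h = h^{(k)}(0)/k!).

L = 144 + 40·Dx^2 + Dx^4  (order 4).
h: a_k = 0, 0, -8, 0, 80/3, 0, …
ICs: h(0) = 0, h′(0) = 0, h′′(0) = -16, h′′′(0) = 0.

f: a_k = 0, 2, 0, -4/3, 0, 4/15, …
g: a_k = 0, -4, 0, 32/3, 0, -128/15, …
h₀=f·g: eliminate ⇒ L₀, order ≤ 2·2.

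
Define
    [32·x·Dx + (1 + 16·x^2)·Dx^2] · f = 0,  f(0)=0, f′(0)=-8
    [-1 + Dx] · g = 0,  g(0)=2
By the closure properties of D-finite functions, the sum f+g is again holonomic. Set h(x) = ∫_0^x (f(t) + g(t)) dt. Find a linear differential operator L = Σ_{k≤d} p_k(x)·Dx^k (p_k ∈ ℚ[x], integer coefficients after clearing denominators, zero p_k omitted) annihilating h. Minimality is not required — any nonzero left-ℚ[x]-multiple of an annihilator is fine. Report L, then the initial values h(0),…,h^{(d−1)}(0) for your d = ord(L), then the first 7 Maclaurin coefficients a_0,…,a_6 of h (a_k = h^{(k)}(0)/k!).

f: a_k = 0, -8, 0, 128/3, 0, -2048/5, 0, …
g: a_k = 2, 2, 1, 1/3, 1/12, 1/60, 1/360, …
f+g: L₀ = lclm(L_f,L_g), ord ≤ 2+1.
Integrate: L := L₀·Dx.
L = (32 - 32·x - 1536·x^2 - 512·x^3)·Dx^2 + (-33 + 1504·x^2 - 256·x^4)·Dx^3 + (1 + 32·x + 32·x^2 + 512·x^3 + 256·x^4)·Dx^4  (order 4).
h: a_k = 0, 2, -3, 1/3, 43/4, 1/60, -4915/72, …
ICs: h(0) = 0, h′(0) = 2, h′′(0) = -6, h′′′(0) = 2.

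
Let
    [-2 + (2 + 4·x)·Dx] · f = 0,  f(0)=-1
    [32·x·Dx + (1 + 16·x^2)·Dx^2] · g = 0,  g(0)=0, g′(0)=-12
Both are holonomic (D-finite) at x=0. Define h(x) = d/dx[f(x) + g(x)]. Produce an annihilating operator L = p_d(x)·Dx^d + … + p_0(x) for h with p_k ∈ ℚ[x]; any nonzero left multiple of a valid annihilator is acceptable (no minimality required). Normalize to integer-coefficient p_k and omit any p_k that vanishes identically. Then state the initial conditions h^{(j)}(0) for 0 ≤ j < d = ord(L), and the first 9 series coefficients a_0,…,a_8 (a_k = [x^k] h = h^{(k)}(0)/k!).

f: a_k = -1, -1, 1/2, -1/2, 5/8, -7/8, 21/16, -33/16, 429/128, …
g: a_k = 0, -12, 0, 64, 0, -3072/5, 0, 49152/7, 0, …
Weyl lclm of L_f,L_g ⇒ L₀ (ord ≤ 3).
Differentiate: ansatz ord ≤ ord L₀ ⇒ L.
L = (-32 - 160·x + 1536·x^2 + 1536·x^3) + (-35 - 128·x + 1312·x^2 + 6144·x^3 + 5376·x^4)·Dx + (-1 + 30·x + 96·x^2 + 576·x^3 + 1792·x^4 + 1536·x^5)·Dx^2  (order 2).
h: a_k = -13, 1, 381/2, 5/2, -24611/8, 63/8, 786201/16, 429/16, -100669731/128, …
ICs: h(0) = -13, h′(0) = 1.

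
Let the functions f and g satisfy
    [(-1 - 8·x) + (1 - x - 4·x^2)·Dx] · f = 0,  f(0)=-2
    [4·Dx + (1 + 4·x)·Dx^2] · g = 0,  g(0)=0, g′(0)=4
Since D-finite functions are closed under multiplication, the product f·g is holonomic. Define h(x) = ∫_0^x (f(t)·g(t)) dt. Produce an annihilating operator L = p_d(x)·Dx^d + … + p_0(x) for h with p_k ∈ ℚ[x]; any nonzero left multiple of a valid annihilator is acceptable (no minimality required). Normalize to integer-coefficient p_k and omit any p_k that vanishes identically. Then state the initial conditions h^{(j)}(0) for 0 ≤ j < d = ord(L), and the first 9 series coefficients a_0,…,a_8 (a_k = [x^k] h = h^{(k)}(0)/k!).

f: a_k = -2, -2, -10, -18, -58, -130, -362, -882, -2330, …
g: a_k = 0, 4, -8, 64/3, -64, 1024/5, -2048/3, 16384/7, -8192, …
L₀ := L_f ⊗_s L_g (sym. prod.), ord ≤ 2.
∫: right-multiply L₀ by Dx.
L = (12 + 64·x)·Dx + (-2 + 28·x + 80·x^2)·Dx^2 + (-1 - 3·x + 8·x^2 + 16·x^3)·Dx^3  (order 3).
h: a_k = 0, 0, -4, 8/3, -50/3, 56/3, -4372/45, 17336/105, -5125/7, …
ICs: h(0) = 0, h′(0) = 0, h′′(0) = -8.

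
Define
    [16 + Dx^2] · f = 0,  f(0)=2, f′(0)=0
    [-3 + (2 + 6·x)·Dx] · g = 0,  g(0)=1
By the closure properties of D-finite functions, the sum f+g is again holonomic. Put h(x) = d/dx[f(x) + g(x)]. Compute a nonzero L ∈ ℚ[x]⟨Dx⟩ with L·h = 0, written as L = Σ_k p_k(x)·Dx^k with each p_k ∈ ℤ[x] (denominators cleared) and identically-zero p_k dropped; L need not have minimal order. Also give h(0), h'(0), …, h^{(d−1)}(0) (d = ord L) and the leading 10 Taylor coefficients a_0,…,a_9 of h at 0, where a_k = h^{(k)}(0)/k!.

L = (-9552 - 18432·x - 27648·x^2) + (-2912 - 21024·x - 55296·x^2 - 55296·x^3)·Dx + (-597 - 1152·x - 1728·x^2)·Dx^2 + (-182 - 1314·x - 3456·x^2 - 3456·x^3)·Dx^3  (order 3).
h: a_k = 3/2, -137/4, 81/16, 6977/96, 8505/256, -1213193/7680, 505197/2048, -853066303/1290240, 126660105/65536, -2036942070473/371589120, …
ICs: h(0) = 3/2, h′(0) = -137/4, h′′(0) = 81/8.

f: a_k = 2, 0, -16, 0, 64/3, 0, -512/45, 0, 1024/315, 0, …
g: a_k = 1, 3/2, -9/8, 27/16, -405/128, 1701/256, -15309/1024, 72171/2048, -2814669/32768, 14073345/65536, …
f+g: L₀ = lclm(L_f,L_g), ord ≤ 2+1.
Differentiate: ansatz ord ≤ ord L₀ ⇒ L.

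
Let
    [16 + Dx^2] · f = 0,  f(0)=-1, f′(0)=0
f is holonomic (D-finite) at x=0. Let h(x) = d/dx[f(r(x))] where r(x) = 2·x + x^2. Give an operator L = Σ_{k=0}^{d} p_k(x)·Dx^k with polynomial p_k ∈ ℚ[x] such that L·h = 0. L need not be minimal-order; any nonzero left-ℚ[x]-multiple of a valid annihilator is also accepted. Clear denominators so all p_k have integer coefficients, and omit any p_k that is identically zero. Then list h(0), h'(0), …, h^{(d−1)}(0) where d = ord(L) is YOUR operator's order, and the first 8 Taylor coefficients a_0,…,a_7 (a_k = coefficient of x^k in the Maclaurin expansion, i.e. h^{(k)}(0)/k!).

f: a_k = -1, 0, 8, 0, -32/3, 0, 256/45, 0, …
Change of var in L_f (x↦r) gives L₀.
Differentiate: ansatz ord ≤ ord L₀ ⇒ L.
L = (67 + 256·x + 384·x^2 + 256·x^3 + 64·x^4) + (-3 - 3·x)·Dx + (1 + 2·x + x^2)·Dx^2  (order 2).
h: a_k = 0, 64, 96, -1952/3, -5120/3, 9728/15, 105728/15, 2365184/315, …
ICs: h(0) = 0, h′(0) = 64.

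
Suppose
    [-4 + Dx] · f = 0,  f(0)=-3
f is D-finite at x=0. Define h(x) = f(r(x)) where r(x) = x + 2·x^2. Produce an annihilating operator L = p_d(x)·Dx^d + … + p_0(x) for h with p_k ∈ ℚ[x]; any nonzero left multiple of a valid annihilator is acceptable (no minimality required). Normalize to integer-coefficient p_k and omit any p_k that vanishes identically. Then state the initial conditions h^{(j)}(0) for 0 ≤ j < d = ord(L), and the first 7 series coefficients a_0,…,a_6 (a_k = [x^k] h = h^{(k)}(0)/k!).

f: a_k = -3, -12, -24, -32, -32, -128/5, -256/15, …
L₀ from L_f via x↦r, Dx↦r'^{-1}Dx.
L = (-4 - 16·x) + Dx  (order 1).
h: a_k = -3, -12, -48, -128, -320, -3328/5, -19456/15, …
ICs: h(0) = -3.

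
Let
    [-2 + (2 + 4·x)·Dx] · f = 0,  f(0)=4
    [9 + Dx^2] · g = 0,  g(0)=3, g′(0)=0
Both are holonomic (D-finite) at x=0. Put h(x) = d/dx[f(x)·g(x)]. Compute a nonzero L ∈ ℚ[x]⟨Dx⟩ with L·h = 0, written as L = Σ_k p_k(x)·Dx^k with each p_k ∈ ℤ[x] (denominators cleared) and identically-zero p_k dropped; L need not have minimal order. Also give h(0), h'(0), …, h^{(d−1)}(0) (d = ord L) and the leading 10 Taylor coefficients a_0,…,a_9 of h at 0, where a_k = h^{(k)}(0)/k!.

L = (14 + 84·x + 192·x^2 + 216·x^3 + 108·x^4) + (-1 - 8·x - 18·x^2 - 12·x^3)·Dx + (1 + 7·x + 19·x^2 + 24·x^3 + 12·x^4)·Dx^2  (order 2).
h: a_k = 12, -120, -144, 240, 120, -432/5, -504/5, 3744/35, -4104/35, 7104/35, …
ICs: h(0) = 12, h′(0) = -120.

f: a_k = 4, 4, -2, 2, -5/2, 7/2, -21/4, 33/4, -429/32, 715/32, …
g: a_k = 3, 0, -27/2, 0, 81/8, 0, -243/80, 0, 2187/4480, 0, …
h₀=f·g: eliminate ⇒ L₀, order ≤ 1·2.
h=h₀': d/dx-closure on L₀ ⇒ L.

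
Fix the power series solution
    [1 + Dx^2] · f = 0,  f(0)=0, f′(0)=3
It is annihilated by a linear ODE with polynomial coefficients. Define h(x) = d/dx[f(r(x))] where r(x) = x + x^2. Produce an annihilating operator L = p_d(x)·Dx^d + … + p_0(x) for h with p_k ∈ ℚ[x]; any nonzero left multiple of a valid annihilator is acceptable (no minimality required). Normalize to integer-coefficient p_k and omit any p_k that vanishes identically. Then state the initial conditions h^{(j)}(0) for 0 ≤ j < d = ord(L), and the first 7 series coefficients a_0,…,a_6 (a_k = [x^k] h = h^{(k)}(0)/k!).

f: a_k = 0, 3, 0, -1/2, 0, 1/40, 0, …
Substitute x→r, Dx→(1/r')Dx; clear ⇒ L₀.
Differentiate: ansatz ord ≤ ord L₀ ⇒ L.
L = (13 + 8·x + 24·x^2 + 32·x^3 + 16·x^4) + (-6 - 12·x)·Dx + (1 + 4·x + 4·x^2)·Dx^2  (order 2).
h: a_k = 3, 6, -3/2, -6, -59/8, -9/4, 419/240, …
ICs: h(0) = 3, h′(0) = 6.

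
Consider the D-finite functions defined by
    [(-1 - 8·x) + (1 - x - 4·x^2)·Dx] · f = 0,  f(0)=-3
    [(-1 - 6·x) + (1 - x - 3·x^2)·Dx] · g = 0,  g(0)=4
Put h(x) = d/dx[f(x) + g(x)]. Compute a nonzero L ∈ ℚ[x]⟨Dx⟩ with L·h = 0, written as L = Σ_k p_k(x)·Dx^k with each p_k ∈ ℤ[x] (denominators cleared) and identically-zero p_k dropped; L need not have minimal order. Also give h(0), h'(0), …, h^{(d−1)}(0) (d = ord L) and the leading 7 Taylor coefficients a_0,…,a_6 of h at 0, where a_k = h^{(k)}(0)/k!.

f: a_k = -3, -3, -15, -27, -87, -195, -543, …
g: a_k = 4, 4, 16, 28, 76, 160, 388, …
h₀=f+g: left-lcm gives L₀, ord ≤ 2.
Differentiate: ansatz ord ≤ ord L₀ ⇒ L.
L = (-6 - 456·x - 720·x^2 - 2904·x^3 - 6834·x^4 - 15264·x^5 + 5184·x^6) + (6 + 78·x + 246·x^2 + 216·x^3 + 645·x^4 - 6690·x^5 - 8352·x^6 + 3456·x^7)·Dx + (-1 + 2·x - 15·x^2 - 54·x^3 + 328·x^4 + 315·x^5 - 1091·x^6 - 816·x^7 + 432·x^8)·Dx^2  (order 2).
h: a_k = 1, 2, 3, -44, -175, -930, -3185, …
ICs: h(0) = 1, h′(0) = 2.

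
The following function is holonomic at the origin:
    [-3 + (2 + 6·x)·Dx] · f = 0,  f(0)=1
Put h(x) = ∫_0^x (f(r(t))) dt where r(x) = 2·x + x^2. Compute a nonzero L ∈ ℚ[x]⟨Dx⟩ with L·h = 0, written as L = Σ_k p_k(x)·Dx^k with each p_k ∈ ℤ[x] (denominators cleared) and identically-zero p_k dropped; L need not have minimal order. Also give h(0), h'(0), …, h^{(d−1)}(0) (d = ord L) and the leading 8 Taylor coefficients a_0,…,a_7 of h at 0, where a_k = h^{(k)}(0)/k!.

f: a_k = 1, 3/2, -9/8, 27/16, -405/128, 1701/256, -15309/1024, 72171/2048, …
L₀ from L_f via x↦r, Dx↦r'^{-1}Dx.
∫: right-multiply L₀ by Dx.
L = (-3 - 3·x)·Dx + (1 + 6·x + 3·x^2)·Dx^2  (order 2).
h: a_k = 0, 1, 3/2, -1, 9/4, -63/10, 81/4, -999/14, …
ICs: h(0) = 0, h′(0) = 1.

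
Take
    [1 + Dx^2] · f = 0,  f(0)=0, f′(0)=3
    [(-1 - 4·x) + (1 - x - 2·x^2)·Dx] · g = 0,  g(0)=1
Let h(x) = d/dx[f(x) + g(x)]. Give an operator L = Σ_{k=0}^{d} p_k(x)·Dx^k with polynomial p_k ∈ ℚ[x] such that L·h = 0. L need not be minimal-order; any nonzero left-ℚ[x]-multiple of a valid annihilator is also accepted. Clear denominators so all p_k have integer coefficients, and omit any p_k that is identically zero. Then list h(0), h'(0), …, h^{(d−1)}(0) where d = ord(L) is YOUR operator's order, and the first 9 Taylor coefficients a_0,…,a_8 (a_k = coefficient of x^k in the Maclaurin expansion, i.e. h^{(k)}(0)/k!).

f: a_k = 0, 3, 0, -1/2, 0, 1/40, 0, -1/1680, 0, …
g: a_k = 1, 1, 3, 5, 11, 21, 43, 85, 171, …
L₀ := lclm(L_f,L_g); ord L₀ ≤ 2+1.
h₀' ⇒ L via d/dx closure of L₀.
L = (270 + 1200·x + 2862·x^2 + 1860·x^3 + 1920·x^4 + 144·x^5 + 96·x^6) + (-31 - 115·x + 75·x^2 + 241·x^3 + 430·x^4 + 372·x^5 + 56·x^6 + 32·x^7)·Dx + (270 + 1200·x + 2862·x^2 + 1860·x^3 + 1920·x^4 + 144·x^5 + 96·x^6)·Dx^2 + (-31 - 115·x + 75·x^2 + 241·x^3 + 430·x^4 + 372·x^5 + 56·x^6 + 32·x^7)·Dx^3  (order 3).
h: a_k = 4, 6, 27/2, 44, 841/8, 258, 142799/240, 1368, 41247361/13440, …
ICs: h(0) = 4, h′(0) = 6, h′′(0) = 27.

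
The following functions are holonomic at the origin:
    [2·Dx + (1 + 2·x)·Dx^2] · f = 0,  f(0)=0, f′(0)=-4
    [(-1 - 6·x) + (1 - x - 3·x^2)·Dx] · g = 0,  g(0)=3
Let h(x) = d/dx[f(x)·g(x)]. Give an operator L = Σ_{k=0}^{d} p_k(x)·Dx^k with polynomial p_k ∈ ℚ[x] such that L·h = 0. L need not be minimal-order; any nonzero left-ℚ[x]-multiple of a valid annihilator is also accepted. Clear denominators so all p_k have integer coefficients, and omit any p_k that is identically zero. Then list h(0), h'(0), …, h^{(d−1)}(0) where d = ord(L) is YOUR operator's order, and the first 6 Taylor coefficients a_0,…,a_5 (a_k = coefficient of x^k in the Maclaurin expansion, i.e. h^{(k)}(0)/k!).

L = (26 + 108·x + 162·x^2) + (2 + 28·x + 117·x^2 + 126·x^3)·Dx + (-1 - 4·x + 2·x^2 + 21·x^3 + 18·x^4)·Dx^2  (order 2).
h: a_k = -12, 0, -156, -112, -1112, -7272/5, …
ICs: h(0) = -12, h′(0) = 0.

f: a_k = 0, -4, 4, -16/3, 8, -64/5, …
g: a_k = 3, 3, 12, 21, 57, 120, …
h₀=f·g: eliminate ⇒ L₀, order ≤ 2·1.
Derive L from L₀ (diff closure).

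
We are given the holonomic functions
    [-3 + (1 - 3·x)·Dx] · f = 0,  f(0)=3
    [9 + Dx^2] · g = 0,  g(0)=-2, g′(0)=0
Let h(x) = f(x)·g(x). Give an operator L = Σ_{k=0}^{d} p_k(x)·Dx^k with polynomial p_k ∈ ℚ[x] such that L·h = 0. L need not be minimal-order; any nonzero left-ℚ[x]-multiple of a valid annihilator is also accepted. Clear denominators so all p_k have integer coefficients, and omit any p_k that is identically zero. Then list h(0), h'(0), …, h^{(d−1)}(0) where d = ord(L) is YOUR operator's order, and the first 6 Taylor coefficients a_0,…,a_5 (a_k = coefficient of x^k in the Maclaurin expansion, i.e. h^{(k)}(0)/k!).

f: a_k = 3, 9, 27, 81, 243, 729, …
g: a_k = -2, 0, 9, 0, -27/4, 0, …
h₀=f·g: eliminate ⇒ L₀, order ≤ 1·2.
L = (-9 + 27·x) + 6·Dx + (-1 + 3·x)·Dx^2  (order 2).
h: a_k = -6, -18, -27, -81, -1053/4, -3159/4, …
ICs: h(0) = -6, h′(0) = -18.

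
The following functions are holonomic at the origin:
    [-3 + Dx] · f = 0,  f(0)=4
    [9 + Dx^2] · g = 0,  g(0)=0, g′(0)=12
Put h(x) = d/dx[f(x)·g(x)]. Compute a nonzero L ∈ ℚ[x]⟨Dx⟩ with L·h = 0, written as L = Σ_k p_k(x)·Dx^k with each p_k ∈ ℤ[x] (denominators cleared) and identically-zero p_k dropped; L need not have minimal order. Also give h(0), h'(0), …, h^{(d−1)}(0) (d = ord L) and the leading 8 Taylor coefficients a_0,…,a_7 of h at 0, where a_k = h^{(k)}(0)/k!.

f: a_k = 4, 12, 18, 18, 27/2, 81/10, 81/20, 243/140, …
g: a_k = 0, 12, 0, -18, 0, 81/10, 0, -243/140, …
Product ⇒ symmetric product L₀, ord ≤ 2.
Derive L from L₀ (diff closure).
L = 18 - 6·Dx + Dx^2  (order 2).
h: a_k = 48, 288, 432, 0, -648, -3888/5, -1944/5, 0, …
ICs: h(0) = 48, h′(0) = 288.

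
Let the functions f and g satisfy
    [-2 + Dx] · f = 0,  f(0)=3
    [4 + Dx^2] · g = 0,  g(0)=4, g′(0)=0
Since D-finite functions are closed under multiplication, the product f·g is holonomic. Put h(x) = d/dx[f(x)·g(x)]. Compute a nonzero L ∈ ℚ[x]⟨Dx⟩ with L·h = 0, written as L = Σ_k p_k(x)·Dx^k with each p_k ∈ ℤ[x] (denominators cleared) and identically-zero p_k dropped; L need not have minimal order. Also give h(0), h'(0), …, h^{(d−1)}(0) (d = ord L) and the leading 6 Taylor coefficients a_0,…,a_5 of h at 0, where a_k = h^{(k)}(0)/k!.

L = 8 - 4·Dx + Dx^2  (order 2).
h: a_k = 24, 0, -96, -128, -64, 0, …
ICs: h(0) = 24, h′(0) = 0.

f: a_k = 3, 6, 6, 4, 2, 4/5, …
g: a_k = 4, 0, -8, 0, 8/3, 0, …
Product ⇒ symmetric product L₀, ord ≤ 2.
Differentiate: ansatz ord ≤ ord L₀ ⇒ L.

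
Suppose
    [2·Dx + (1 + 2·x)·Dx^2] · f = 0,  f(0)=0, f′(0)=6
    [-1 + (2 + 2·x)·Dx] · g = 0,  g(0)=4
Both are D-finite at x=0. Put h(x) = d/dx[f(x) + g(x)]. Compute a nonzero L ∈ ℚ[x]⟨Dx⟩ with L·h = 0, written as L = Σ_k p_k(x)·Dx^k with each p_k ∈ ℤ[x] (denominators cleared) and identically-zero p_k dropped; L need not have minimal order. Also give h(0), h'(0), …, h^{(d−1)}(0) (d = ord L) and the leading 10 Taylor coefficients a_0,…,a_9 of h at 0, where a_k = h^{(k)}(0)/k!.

f: a_k = 0, 6, -6, 8, -12, 96/5, -32, 384/7, -96, 512/3, …
g: a_k = 4, 2, -1/2, 1/4, -5/32, 7/64, -21/256, 33/512, -429/8192, 715/16384, …
Sum ⇒ L₀ = lclm(L_f,L_g) in ℚ(x)⟨Dx⟩.
h=h₀': d/dx-closure on L₀ ⇒ L.
L = (10 + 4·x) + (29 + 52·x + 20·x^2)·Dx + (6 + 22·x + 24·x^2 + 8·x^3)·Dx^2  (order 2).
h: a_k = 8, -13, 99/4, -389/8, 6179/64, -24639/128, 196839/512, -786861/1024, 25172259/16384, -100675451/32768, …
ICs: h(0) = 8, h′(0) = -13.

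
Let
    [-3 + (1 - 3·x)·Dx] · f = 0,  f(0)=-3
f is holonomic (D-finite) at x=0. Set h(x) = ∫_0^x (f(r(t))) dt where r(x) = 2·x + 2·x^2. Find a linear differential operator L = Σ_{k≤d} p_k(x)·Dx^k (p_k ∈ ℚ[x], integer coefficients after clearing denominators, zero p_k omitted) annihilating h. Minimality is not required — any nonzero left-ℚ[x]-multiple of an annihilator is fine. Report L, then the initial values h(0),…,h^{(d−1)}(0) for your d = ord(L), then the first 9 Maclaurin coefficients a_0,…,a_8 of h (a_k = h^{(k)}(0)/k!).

L = (6 + 12·x)·Dx + (-1 + 6·x + 6·x^2)·Dx^2  (order 2).
h: a_k = 0, -3, -9, -42, -216, -1188, -6804, -280584/7, -241056, …
ICs: h(0) = 0, h′(0) = -3.

f: a_k = -3, -9, -27, -81, -243, -729, -2187, -6561, -19683, …
Change of var in L_f (x↦r) gives L₀.
h=∫₀ˣh₀: take L = L₀·Dx.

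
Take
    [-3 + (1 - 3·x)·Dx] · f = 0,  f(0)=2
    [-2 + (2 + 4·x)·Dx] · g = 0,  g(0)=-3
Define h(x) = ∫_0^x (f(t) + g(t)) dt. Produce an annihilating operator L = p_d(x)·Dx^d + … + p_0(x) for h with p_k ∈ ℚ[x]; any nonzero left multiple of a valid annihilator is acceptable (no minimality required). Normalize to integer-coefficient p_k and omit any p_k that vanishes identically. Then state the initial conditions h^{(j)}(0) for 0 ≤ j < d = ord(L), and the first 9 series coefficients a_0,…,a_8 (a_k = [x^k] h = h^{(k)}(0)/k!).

L = (-42 - 54·x)·Dx + (38 + 132·x + 162·x^2)·Dx^2 + (-4 - 14·x + 42·x^2 + 108·x^3)·Dx^3  (order 3).
h: a_k = 0, -1, 3/2, 13/2, 105/8, 1311/40, 1289/16, 23391/112, 69885/128, …
ICs: h(0) = 0, h′(0) = -1, h′′(0) = 3.

f: a_k = 2, 6, 18, 54, 162, 486, 1458, 4374, 13122, …
g: a_k = -3, -3, 3/2, -3/2, 15/8, -21/8, 63/16, -99/16, 1287/128, …
Sum ⇒ L₀ = lclm(L_f,L_g) in ℚ(x)⟨Dx⟩.
∫: right-multiply L₀ by Dx.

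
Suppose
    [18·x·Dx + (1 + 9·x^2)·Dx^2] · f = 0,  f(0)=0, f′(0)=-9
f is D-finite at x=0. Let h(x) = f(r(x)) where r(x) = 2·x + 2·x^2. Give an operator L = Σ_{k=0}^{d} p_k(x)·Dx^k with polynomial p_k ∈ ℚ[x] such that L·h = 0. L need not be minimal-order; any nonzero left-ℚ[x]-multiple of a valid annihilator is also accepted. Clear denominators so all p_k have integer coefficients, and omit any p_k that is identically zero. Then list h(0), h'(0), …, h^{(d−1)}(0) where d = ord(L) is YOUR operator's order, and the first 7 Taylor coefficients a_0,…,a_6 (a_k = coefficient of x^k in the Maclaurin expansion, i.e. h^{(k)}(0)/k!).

f: a_k = 0, -9, 0, 27, 0, -729/5, 0, …
Substitute x→r, Dx→(1/r')Dx; clear ⇒ L₀.
L = (-2 + 72·x + 288·x^2 + 432·x^3 + 216·x^4)·Dx + (1 + 2·x + 36·x^2 + 144·x^3 + 180·x^4 + 72·x^5)·Dx^2  (order 2).
h: a_k = 0, -18, -18, 216, 648, -20088/5, -23112, …
ICs: h(0) = 0, h′(0) = -18.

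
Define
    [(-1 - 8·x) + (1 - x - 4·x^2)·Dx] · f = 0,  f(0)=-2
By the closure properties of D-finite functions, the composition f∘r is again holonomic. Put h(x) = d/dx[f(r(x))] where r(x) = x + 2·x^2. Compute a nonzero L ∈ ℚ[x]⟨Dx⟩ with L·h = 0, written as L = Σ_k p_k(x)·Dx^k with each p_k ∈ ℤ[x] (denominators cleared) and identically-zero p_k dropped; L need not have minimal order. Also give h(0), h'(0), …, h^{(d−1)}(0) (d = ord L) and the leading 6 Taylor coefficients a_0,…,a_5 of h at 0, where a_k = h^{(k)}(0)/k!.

L = (14 + 20·x + 120·x^2 + 320·x^3 + 320·x^4) + (-1 - 3·x + 10·x^2 + 40·x^3 + 80·x^4 + 64·x^5)·Dx  (order 1).
h: a_k = -2, -28, -174, -824, -4050, -19188, …
ICs: h(0) = -2.

f: a_k = -2, -2, -10, -18, -58, -130, …
f∘r: x↦r, Dx↦Dx/r' in L_f ⇒ L₀.
h₀' ⇒ L via d/dx closure of L₀.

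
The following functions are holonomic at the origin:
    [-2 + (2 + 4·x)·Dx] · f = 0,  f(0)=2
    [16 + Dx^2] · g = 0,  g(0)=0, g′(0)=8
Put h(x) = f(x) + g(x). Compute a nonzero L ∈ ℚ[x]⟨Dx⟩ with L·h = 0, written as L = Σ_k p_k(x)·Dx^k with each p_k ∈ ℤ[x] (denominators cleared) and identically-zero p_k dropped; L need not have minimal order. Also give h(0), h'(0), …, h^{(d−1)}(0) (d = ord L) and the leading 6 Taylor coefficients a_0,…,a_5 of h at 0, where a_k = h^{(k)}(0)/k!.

L = (-304 - 1024·x - 1024·x^2) + (240 + 1504·x + 3072·x^2 + 2048·x^3)·Dx + (-19 - 64·x - 64·x^2)·Dx^2 + (15 + 94·x + 192·x^2 + 128·x^3)·Dx^3  (order 3).
h: a_k = 2, 10, -1, -61/3, -5/4, 1129/60, …
ICs: h(0) = 2, h′(0) = 10, h′′(0) = -2.

f: a_k = 2, 2, -1, 1, -5/4, 7/4, …
g: a_k = 0, 8, 0, -64/3, 0, 256/15, …
h₀=f+g: left-lcm gives L₀, ord ≤ 3.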